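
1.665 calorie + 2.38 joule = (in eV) 5.834e+19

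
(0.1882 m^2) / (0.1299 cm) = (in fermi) 1.449e+17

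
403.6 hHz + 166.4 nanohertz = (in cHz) 4.036e+06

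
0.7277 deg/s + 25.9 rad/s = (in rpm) 247.4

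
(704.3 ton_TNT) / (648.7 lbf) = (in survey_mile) 6.346e+05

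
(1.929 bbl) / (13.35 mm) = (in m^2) 22.97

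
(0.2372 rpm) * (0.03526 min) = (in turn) 0.008364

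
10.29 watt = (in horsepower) 0.0138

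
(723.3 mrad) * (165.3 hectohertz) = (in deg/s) 6.85e+05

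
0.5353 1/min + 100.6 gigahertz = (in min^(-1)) 6.036e+12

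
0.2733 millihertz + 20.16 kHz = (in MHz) 0.02016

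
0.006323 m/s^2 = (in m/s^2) 0.006323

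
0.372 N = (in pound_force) 0.08363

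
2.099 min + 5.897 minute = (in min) 7.996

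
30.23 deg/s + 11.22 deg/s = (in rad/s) 0.7234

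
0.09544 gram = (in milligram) 95.44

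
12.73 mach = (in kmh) 1.56e+04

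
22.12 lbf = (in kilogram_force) 10.03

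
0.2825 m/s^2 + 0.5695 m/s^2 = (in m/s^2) 0.852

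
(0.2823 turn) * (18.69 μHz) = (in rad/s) 3.315e-05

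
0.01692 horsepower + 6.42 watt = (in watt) 19.04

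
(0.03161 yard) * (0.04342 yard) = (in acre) 2.836e-07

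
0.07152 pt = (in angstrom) 2.523e+05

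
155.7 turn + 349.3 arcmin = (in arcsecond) 2.018e+08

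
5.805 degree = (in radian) 0.1013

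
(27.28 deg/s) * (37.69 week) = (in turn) 1.727e+06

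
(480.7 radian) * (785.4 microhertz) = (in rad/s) 0.3775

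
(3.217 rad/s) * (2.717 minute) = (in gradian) 3.339e+04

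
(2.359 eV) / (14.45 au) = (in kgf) 1.783e-32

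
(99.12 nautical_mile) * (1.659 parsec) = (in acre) 2.322e+18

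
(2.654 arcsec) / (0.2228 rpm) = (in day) 6.383e-09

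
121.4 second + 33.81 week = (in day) 236.7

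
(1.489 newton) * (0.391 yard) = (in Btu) 0.0005046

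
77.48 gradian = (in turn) 0.1937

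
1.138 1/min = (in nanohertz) 1.897e+07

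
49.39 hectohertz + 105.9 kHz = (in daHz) 1.108e+04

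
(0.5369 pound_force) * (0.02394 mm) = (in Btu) 5.419e-08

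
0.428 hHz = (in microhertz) 4.28e+07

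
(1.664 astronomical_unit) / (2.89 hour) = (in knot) 4.651e+07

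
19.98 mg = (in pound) 4.405e-05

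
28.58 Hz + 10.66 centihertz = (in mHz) 2.869e+04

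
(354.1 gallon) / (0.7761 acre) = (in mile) 2.652e-07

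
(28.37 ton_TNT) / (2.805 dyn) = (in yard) 4.628e+15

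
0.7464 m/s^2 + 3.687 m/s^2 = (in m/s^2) 4.433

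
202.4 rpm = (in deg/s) 1214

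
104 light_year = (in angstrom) 9.839e+27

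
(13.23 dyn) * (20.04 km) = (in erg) 2.651e+07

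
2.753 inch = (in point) 198.2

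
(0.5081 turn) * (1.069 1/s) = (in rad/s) 3.413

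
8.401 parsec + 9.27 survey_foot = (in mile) 1.611e+14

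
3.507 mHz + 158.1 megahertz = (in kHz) 1.581e+05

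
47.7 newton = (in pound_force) 10.72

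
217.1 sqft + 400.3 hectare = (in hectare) 400.3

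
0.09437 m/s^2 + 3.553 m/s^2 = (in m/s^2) 3.647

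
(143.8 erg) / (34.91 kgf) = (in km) 4.2e-11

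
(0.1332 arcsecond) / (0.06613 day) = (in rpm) 1.079e-09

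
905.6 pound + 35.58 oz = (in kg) 411.8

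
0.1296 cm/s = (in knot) 0.002519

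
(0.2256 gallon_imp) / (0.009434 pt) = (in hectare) 0.03082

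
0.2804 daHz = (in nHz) 2.804e+09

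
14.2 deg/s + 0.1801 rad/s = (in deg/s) 24.52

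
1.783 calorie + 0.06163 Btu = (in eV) 4.524e+20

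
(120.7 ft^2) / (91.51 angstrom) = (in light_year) 1.295e-07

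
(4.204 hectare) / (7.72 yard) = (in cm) 5.955e+05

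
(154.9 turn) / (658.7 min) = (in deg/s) 1.411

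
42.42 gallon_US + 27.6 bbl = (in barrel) 28.61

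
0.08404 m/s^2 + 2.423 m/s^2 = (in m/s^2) 2.507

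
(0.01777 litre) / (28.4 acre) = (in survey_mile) 9.607e-14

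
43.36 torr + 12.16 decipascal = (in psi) 0.8386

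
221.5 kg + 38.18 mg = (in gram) 2.215e+05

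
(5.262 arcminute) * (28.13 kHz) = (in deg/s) 2467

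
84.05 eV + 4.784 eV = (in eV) 88.83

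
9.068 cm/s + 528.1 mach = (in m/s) 1.798e+05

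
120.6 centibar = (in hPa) 1206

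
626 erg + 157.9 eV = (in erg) 626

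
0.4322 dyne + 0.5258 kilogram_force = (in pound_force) 1.159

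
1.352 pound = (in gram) 613.3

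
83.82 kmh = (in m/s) 23.28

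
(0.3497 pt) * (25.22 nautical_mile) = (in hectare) 0.0005762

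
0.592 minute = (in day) 0.0004111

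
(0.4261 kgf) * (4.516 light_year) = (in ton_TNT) 4.267e+07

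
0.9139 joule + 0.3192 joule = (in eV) 7.696e+18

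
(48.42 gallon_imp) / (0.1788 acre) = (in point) 0.8623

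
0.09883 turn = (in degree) 35.58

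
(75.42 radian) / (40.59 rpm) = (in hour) 0.004929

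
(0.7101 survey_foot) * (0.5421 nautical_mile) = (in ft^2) 2339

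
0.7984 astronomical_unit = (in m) 1.194e+11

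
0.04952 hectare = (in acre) 0.1224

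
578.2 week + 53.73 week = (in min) 6.37e+06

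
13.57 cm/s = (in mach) 0.0003985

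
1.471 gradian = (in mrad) 23.11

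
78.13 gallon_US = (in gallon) 78.13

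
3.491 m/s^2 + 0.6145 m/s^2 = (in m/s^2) 4.106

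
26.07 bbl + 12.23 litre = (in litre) 4157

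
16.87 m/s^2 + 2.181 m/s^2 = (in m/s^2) 19.05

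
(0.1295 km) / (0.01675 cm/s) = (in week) 1.278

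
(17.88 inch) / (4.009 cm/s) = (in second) 11.33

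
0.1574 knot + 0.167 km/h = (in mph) 0.2849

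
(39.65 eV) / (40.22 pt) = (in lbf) 1.007e-16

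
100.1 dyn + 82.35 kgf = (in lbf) 181.6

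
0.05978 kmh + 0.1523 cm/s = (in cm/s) 1.813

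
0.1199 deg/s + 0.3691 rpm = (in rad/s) 0.04074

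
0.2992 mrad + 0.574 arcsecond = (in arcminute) 1.038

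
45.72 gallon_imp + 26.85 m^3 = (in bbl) 170.2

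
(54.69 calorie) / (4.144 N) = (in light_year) 5.837e-15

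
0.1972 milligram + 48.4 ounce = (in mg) 1.372e+06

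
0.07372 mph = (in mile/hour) 0.07372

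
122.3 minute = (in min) 122.3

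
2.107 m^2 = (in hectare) 0.0002107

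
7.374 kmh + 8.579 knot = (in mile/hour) 14.45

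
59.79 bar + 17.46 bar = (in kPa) 7725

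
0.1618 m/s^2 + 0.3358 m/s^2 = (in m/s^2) 0.4976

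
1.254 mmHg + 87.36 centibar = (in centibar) 87.53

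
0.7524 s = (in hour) 0.000209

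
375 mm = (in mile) 0.000233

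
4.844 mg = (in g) 0.004844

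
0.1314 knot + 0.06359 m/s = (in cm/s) 13.12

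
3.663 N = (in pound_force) 0.8235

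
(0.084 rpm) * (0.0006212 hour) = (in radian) 0.01967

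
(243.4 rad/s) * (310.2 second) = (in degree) 4.326e+06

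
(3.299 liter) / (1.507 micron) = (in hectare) 0.2189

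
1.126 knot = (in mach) 0.001701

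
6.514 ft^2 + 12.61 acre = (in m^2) 5.103e+04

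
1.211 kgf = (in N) 11.88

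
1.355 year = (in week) 70.65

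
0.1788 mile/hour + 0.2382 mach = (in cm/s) 8119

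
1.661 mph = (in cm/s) 74.25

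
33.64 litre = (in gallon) 8.887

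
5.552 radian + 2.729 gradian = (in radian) 5.595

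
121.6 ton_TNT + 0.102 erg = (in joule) 5.088e+11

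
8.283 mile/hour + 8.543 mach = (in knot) 5662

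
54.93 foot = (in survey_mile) 0.0104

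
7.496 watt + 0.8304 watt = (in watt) 8.326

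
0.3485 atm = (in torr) 264.9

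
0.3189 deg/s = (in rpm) 0.05315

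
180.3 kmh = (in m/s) 50.08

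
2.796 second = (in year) 8.866e-08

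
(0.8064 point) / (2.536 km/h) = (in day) 4.674e-09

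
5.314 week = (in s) 3.214e+06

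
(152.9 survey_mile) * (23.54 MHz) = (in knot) 1.126e+13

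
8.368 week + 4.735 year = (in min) 2.573e+06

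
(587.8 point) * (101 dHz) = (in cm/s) 209.4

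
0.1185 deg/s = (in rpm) 0.01975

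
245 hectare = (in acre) 605.4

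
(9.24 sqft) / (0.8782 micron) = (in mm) 9.775e+08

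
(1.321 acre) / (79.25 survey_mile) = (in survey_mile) 2.604e-05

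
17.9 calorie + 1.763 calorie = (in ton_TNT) 1.966e-08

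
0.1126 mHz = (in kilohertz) 1.126e-07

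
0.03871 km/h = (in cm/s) 1.075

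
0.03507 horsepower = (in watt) 26.15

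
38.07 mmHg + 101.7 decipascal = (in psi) 0.7376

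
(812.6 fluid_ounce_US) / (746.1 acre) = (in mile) 4.946e-12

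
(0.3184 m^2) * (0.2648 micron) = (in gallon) 2.227e-05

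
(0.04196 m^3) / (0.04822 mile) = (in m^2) 0.0005407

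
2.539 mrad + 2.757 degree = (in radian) 0.05066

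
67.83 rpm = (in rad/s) 7.103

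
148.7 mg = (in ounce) 0.005245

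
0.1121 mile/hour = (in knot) 0.09741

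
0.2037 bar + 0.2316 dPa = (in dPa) 2.037e+05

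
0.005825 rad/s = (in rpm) 0.05562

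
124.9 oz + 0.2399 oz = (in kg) 3.548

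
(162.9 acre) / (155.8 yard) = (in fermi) 4.627e+18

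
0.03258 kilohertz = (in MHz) 3.258e-05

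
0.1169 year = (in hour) 1024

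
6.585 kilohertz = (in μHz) 6.585e+09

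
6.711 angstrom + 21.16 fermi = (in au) 4.486e-21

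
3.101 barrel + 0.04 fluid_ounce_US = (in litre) 493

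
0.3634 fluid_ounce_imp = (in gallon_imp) 0.002271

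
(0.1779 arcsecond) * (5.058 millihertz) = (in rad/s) 4.362e-09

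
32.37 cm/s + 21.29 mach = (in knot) 1.409e+04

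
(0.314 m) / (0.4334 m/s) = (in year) 2.297e-08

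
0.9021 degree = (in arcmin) 54.13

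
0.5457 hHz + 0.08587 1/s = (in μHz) 5.466e+07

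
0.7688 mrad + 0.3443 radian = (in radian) 0.3451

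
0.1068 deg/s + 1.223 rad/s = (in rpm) 11.7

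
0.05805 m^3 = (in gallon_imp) 12.77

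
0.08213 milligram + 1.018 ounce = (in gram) 28.86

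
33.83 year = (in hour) 2.964e+05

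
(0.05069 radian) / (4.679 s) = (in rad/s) 0.01083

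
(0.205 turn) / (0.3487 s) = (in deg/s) 211.6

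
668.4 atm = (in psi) 9823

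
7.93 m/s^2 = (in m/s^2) 7.93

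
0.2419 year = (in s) 7.629e+06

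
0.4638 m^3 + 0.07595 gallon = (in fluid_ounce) 1.569e+04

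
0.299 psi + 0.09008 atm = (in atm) 0.1104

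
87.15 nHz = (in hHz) 8.715e-10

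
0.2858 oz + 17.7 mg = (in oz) 0.2864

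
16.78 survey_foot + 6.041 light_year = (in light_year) 6.041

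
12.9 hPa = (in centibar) 1.29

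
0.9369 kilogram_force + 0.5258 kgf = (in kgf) 1.463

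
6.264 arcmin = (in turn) 0.00029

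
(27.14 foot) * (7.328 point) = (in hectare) 2.139e-06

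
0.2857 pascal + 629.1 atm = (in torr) 4.781e+05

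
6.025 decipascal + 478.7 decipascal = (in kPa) 0.04847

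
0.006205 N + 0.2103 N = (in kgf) 0.02208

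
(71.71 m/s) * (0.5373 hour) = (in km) 138.7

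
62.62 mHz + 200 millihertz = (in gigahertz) 2.626e-10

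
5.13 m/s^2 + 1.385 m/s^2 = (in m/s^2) 6.515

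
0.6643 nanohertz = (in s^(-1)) 6.643e-10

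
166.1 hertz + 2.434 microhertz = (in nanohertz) 1.661e+11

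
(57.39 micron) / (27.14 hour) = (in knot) 1.142e-09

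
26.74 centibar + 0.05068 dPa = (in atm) 0.2639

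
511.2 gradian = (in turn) 1.278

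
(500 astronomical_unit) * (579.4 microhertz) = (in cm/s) 4.334e+12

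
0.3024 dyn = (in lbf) 6.798e-07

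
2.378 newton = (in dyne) 2.378e+05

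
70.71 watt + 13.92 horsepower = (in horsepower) 14.01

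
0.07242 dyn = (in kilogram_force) 7.385e-08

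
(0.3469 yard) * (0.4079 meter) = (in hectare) 1.294e-05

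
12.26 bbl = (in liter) 1949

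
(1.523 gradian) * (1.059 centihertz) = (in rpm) 0.002419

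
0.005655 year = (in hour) 49.54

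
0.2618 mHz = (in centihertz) 0.02618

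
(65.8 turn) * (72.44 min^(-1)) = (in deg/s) 2.86e+04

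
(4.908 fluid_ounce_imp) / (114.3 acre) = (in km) 3.015e-13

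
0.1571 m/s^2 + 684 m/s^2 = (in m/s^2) 684.2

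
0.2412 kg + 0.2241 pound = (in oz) 12.09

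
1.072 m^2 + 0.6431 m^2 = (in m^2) 1.715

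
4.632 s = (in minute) 0.0772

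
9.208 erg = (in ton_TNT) 2.201e-16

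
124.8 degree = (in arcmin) 7488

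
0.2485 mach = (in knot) 164.5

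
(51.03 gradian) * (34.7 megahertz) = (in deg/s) 1.594e+09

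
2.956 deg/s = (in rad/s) 0.05159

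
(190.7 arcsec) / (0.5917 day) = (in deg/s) 1.036e-06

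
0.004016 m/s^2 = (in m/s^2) 0.004016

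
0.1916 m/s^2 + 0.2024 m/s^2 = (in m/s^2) 0.394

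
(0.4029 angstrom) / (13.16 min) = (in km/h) 1.837e-13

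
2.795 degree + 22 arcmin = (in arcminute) 189.7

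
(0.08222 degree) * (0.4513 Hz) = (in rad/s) 0.0006476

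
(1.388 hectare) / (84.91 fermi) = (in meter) 1.635e+17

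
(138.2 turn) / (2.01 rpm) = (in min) 68.76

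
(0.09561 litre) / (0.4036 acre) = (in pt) 0.0001659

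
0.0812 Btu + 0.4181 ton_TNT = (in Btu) 1.658e+06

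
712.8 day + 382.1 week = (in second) 2.927e+08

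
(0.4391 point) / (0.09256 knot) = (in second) 0.003253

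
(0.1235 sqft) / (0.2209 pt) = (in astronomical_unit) 9.842e-10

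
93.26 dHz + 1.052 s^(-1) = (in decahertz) 1.038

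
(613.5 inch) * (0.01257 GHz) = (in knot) 3.808e+08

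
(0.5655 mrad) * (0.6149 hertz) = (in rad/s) 0.0003477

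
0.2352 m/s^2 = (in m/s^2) 0.2352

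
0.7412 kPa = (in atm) 0.007315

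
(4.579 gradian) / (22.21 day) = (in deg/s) 2.148e-06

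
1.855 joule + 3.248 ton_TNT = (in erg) 1.359e+17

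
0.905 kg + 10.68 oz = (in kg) 1.208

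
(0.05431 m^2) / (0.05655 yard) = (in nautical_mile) 0.0005671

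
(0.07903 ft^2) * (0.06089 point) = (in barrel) 9.92e-07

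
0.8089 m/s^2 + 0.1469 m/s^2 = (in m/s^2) 0.9558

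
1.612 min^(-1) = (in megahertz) 2.687e-08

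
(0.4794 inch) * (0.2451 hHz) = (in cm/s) 29.85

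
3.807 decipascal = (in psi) 5.522e-05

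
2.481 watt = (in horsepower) 0.003327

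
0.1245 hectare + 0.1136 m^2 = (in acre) 0.3077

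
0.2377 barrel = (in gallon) 9.983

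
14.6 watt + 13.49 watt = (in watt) 28.09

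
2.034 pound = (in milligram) 9.226e+05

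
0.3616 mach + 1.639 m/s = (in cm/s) 1.248e+04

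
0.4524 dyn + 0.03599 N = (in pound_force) 0.008092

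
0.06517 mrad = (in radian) 6.517e-05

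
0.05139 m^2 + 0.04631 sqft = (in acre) 1.376e-05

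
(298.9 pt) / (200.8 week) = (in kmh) 3.126e-09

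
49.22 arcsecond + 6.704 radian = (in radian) 6.704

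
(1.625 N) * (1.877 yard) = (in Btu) 0.002643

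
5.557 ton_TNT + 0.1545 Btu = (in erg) 2.325e+17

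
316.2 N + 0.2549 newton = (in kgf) 32.27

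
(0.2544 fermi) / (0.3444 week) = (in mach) 3.587e-24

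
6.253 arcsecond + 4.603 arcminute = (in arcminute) 4.707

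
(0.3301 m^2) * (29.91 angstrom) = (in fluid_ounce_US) 3.339e-05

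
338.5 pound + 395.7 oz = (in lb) 363.2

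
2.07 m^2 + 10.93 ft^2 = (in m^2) 3.085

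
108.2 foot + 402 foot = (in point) 4.408e+05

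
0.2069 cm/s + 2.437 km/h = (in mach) 0.001994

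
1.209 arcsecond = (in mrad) 0.005861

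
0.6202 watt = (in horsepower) 0.0008317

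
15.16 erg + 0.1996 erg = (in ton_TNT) 3.671e-16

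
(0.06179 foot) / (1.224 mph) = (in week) 5.691e-08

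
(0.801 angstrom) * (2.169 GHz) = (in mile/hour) 0.3886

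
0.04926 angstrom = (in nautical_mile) 2.66e-15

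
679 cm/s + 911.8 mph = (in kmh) 1492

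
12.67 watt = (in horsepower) 0.01699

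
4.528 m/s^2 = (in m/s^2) 4.528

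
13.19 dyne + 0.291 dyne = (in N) 0.0001348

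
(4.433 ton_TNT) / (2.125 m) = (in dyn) 8.728e+14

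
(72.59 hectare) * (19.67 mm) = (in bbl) 8.981e+04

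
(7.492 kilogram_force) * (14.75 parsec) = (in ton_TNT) 7.992e+09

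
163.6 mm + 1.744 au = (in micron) 2.609e+17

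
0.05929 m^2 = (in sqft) 0.6382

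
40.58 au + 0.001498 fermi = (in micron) 6.071e+18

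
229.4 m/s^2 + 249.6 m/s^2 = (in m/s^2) 479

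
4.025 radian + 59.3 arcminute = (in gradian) 257.3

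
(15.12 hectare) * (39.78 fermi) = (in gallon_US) 1.589e-06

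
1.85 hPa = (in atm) 0.001826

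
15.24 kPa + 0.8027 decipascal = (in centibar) 15.24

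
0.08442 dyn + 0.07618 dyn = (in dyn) 0.1606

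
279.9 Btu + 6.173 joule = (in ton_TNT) 7.058e-05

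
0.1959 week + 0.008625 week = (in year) 0.003922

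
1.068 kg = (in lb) 2.355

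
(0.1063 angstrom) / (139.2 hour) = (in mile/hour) 4.745e-17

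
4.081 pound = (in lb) 4.081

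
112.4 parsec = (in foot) 1.138e+19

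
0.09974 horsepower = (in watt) 74.38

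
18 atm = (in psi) 264.5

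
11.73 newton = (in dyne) 1.173e+06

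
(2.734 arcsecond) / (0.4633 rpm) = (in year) 8.663e-12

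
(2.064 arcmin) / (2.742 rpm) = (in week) 3.457e-09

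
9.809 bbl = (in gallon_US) 412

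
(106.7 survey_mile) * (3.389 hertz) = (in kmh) 2.095e+06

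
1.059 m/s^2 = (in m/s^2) 1.059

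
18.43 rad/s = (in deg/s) 1056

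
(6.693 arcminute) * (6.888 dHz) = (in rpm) 0.01281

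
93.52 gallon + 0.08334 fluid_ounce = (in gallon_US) 93.52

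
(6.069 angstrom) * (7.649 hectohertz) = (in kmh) 1.671e-06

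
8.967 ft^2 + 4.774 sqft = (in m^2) 1.277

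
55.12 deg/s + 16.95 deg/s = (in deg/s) 72.07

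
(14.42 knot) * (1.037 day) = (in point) 1.884e+09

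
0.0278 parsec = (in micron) 8.578e+20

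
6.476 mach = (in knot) 4286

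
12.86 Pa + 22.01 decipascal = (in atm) 0.0001486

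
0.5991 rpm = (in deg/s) 3.595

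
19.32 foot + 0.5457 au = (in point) 2.314e+14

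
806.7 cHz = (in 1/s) 8.067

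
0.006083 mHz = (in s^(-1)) 6.083e-06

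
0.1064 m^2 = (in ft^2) 1.145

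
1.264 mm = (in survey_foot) 0.004147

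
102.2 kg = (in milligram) 1.022e+08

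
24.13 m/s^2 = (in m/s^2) 24.13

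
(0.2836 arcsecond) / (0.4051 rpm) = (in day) 3.751e-10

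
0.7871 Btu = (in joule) 830.4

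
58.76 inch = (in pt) 4231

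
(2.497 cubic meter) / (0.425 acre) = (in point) 4.115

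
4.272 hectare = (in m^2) 4.272e+04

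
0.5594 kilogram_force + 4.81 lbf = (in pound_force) 6.043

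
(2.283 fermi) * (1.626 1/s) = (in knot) 7.216e-15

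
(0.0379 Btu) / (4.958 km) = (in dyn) 806.5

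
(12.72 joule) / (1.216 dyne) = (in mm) 1.046e+09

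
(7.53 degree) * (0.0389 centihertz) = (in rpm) 0.0004882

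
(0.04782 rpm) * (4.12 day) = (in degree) 1.021e+05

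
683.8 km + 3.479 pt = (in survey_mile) 424.9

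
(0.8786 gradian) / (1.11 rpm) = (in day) 1.374e-06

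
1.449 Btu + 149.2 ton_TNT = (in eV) 3.896e+30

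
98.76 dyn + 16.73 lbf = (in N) 74.42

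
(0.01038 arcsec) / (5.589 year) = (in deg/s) 1.636e-14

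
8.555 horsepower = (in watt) 6379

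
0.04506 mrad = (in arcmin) 0.1549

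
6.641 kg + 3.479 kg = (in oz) 357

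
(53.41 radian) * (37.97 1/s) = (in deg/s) 1.162e+05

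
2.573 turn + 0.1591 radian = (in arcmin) 5.612e+04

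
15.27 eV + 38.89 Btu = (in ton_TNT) 9.807e-06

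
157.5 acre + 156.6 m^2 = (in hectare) 63.75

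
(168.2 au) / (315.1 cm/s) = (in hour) 2.218e+09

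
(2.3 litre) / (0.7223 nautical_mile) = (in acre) 4.249e-10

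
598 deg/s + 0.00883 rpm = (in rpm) 99.68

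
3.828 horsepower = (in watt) 2855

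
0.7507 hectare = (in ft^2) 8.08e+04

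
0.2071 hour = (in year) 2.364e-05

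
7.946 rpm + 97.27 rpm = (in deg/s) 631.3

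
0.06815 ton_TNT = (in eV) 1.78e+27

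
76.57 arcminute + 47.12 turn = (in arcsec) 6.107e+07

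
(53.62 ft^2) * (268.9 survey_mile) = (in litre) 2.156e+09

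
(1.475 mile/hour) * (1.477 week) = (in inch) 2.319e+07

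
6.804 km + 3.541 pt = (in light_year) 7.192e-13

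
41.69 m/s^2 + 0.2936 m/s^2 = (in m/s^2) 41.98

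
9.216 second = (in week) 1.524e-05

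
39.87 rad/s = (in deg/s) 2284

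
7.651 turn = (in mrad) 4.807e+04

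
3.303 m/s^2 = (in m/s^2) 3.303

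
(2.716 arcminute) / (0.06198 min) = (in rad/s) 0.0002124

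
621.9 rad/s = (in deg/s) 3.563e+04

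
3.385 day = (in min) 4874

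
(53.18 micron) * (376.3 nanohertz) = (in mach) 5.877e-14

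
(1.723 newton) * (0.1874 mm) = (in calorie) 7.717e-05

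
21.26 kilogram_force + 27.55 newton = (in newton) 236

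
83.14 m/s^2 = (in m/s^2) 83.14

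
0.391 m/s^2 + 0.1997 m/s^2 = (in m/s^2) 0.5907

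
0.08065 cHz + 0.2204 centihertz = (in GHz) 3.011e-12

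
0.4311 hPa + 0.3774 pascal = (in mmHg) 0.3262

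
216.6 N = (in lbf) 48.69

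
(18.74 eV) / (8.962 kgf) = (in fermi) 3.416e-05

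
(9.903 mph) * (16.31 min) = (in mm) 4.332e+06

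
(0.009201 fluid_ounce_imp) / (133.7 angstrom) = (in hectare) 0.001955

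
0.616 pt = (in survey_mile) 1.35e-07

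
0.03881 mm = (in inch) 0.001528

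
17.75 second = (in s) 17.75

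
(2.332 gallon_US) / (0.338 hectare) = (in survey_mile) 1.623e-09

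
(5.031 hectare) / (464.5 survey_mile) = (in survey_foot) 0.2208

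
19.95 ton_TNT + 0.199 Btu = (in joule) 8.347e+10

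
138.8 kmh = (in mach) 0.1132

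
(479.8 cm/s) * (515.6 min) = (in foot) 4.87e+05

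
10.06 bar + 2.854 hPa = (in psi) 145.9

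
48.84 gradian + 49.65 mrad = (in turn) 0.13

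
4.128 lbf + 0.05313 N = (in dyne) 1.842e+06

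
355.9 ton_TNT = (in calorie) 3.559e+11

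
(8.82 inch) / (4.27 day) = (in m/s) 6.072e-07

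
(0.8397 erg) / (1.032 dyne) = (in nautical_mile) 4.393e-06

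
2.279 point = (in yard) 0.0008792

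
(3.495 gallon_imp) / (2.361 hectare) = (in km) 6.73e-10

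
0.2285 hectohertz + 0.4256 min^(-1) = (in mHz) 2.286e+04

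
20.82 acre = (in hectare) 8.426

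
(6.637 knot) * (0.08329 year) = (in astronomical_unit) 5.995e-05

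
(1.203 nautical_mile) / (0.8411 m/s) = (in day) 0.03066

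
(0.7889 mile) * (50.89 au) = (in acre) 2.388e+12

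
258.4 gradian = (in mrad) 4059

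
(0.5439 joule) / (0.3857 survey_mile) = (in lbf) 0.000197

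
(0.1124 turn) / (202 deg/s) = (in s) 0.2003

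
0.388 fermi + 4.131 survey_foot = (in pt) 3569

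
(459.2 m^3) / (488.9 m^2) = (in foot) 3.082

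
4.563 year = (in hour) 3.997e+04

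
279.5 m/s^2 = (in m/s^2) 279.5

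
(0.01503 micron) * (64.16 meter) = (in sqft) 1.038e-05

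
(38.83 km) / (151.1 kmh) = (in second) 925.1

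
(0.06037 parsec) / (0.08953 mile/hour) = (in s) 4.654e+16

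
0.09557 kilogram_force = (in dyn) 9.372e+04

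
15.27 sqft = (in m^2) 1.419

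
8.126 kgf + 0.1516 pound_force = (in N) 80.36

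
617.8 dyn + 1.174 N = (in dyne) 1.18e+05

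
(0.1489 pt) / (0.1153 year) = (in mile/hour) 3.232e-11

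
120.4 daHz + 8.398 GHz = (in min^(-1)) 5.039e+11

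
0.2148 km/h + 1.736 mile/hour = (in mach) 0.002454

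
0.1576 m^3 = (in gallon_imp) 34.67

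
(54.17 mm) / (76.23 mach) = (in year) 6.618e-14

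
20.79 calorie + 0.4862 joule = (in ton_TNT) 2.091e-08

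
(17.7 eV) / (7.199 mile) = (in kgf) 2.496e-23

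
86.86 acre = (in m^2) 3.515e+05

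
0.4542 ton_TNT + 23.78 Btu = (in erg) 1.9e+16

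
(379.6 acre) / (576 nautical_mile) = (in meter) 1.44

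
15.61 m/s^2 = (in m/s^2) 15.61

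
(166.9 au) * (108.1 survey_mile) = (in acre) 1.073e+15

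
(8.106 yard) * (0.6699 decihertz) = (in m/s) 0.4965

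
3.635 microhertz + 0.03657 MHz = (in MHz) 0.03657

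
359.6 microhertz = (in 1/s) 0.0003596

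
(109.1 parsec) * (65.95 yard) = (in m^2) 2.03e+20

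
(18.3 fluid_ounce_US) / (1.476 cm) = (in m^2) 0.03667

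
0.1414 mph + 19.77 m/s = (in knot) 38.55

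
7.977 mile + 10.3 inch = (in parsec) 4.161e-13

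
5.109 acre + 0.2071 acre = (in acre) 5.316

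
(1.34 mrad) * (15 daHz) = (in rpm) 1.919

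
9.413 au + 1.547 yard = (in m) 1.408e+12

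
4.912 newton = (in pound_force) 1.104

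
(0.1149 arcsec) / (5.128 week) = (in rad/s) 1.796e-13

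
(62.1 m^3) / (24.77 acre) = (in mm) 0.6195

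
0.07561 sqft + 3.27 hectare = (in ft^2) 3.52e+05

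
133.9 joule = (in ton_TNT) 3.2e-08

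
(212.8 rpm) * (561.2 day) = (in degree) 6.191e+10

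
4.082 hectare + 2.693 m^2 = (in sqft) 4.394e+05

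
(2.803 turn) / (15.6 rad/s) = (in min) 0.01882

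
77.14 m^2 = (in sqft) 830.3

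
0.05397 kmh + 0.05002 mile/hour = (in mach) 0.0001097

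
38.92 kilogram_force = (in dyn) 3.817e+07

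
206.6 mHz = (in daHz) 0.02066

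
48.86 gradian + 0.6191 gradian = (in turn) 0.1237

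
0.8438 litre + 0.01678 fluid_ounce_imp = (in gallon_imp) 0.1857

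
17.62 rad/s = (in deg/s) 1010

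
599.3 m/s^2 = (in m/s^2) 599.3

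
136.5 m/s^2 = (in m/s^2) 136.5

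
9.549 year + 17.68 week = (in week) 515.6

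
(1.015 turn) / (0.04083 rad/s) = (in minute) 2.603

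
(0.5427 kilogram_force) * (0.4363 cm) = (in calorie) 0.00555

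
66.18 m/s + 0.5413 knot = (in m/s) 66.46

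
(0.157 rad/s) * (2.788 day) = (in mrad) 3.782e+07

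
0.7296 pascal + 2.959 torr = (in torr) 2.964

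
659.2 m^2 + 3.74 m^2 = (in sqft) 7136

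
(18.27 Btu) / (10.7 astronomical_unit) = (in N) 1.204e-08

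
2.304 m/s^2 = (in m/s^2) 2.304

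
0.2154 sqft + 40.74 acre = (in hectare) 16.49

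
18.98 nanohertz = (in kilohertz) 1.898e-11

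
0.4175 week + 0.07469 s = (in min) 4208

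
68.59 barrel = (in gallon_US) 2881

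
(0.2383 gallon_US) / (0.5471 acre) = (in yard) 4.456e-07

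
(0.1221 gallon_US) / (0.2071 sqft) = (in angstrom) 2.402e+08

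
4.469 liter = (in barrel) 0.02811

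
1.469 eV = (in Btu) 2.231e-22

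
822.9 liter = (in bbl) 5.176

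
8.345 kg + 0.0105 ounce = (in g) 8345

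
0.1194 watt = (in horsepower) 0.0001601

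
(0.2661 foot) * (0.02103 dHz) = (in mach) 5.009e-07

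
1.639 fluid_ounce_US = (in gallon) 0.0128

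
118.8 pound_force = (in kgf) 53.89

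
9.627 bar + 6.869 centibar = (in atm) 9.569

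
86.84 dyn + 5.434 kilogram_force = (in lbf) 11.98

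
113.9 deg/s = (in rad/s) 1.988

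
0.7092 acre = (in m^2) 2870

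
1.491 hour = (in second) 5368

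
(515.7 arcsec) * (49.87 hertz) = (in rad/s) 0.1247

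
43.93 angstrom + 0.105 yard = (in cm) 9.601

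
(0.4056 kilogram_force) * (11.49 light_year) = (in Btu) 4.098e+14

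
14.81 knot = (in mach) 0.02238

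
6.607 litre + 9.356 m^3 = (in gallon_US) 2473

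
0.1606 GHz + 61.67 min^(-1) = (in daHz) 1.606e+07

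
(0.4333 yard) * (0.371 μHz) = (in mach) 4.317e-10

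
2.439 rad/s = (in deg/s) 139.7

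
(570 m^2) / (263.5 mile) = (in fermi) 1.344e+12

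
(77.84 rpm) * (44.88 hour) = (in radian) 1.317e+06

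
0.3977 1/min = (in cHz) 0.6628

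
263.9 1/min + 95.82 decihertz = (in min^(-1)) 838.8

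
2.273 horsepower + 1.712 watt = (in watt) 1697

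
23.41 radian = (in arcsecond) 4.829e+06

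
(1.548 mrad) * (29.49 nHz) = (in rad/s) 4.565e-11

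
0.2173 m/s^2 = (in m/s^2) 0.2173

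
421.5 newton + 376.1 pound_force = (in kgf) 213.6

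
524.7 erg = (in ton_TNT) 1.254e-14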